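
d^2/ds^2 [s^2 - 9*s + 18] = 2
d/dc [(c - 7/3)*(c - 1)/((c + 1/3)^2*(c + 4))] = 3*(-9*c^3 + 63*c^2 + 81*c - 215)/(27*c^5 + 243*c^4 + 657*c^3 + 505*c^2 + 152*c + 16)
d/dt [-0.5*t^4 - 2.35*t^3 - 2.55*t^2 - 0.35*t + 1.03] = -2.0*t^3 - 7.05*t^2 - 5.1*t - 0.35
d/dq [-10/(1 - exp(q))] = -5/(2*sinh(q/2)^2)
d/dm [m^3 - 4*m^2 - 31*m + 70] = 3*m^2 - 8*m - 31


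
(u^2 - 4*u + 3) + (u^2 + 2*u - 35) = 2*u^2 - 2*u - 32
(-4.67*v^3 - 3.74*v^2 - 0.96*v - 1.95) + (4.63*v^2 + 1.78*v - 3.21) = -4.67*v^3 + 0.89*v^2 + 0.82*v - 5.16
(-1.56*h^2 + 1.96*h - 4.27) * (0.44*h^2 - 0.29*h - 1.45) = -0.6864*h^4 + 1.3148*h^3 - 0.1852*h^2 - 1.6037*h + 6.1915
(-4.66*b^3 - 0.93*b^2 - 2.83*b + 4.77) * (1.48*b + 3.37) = -6.8968*b^4 - 17.0806*b^3 - 7.3225*b^2 - 2.4775*b + 16.0749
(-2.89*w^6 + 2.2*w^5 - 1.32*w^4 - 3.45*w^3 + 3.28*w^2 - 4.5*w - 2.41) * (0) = 0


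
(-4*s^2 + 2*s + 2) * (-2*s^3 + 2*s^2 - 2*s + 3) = 8*s^5 - 12*s^4 + 8*s^3 - 12*s^2 + 2*s + 6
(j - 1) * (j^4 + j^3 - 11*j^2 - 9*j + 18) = j^5 - 12*j^3 + 2*j^2 + 27*j - 18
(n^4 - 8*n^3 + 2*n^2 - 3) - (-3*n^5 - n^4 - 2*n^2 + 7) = 3*n^5 + 2*n^4 - 8*n^3 + 4*n^2 - 10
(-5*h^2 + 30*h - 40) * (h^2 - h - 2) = -5*h^4 + 35*h^3 - 60*h^2 - 20*h + 80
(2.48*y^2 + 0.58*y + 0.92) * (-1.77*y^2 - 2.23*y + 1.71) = -4.3896*y^4 - 6.557*y^3 + 1.319*y^2 - 1.0598*y + 1.5732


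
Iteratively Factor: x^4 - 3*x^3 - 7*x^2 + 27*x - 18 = (x - 1)*(x^3 - 2*x^2 - 9*x + 18) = (x - 1)*(x + 3)*(x^2 - 5*x + 6) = (x - 2)*(x - 1)*(x + 3)*(x - 3)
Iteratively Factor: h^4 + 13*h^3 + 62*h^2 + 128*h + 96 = (h + 4)*(h^3 + 9*h^2 + 26*h + 24) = (h + 3)*(h + 4)*(h^2 + 6*h + 8) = (h + 3)*(h + 4)^2*(h + 2)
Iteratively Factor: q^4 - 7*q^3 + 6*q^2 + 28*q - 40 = (q + 2)*(q^3 - 9*q^2 + 24*q - 20) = (q - 2)*(q + 2)*(q^2 - 7*q + 10) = (q - 2)^2*(q + 2)*(q - 5)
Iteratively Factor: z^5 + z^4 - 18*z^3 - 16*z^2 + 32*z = (z)*(z^4 + z^3 - 18*z^2 - 16*z + 32) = z*(z - 1)*(z^3 + 2*z^2 - 16*z - 32) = z*(z - 4)*(z - 1)*(z^2 + 6*z + 8) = z*(z - 4)*(z - 1)*(z + 2)*(z + 4)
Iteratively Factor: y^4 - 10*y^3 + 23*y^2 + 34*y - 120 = (y + 2)*(y^3 - 12*y^2 + 47*y - 60) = (y - 3)*(y + 2)*(y^2 - 9*y + 20) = (y - 4)*(y - 3)*(y + 2)*(y - 5)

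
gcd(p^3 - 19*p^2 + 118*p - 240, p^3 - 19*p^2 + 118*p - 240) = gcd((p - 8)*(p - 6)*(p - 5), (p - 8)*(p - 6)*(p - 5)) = p^3 - 19*p^2 + 118*p - 240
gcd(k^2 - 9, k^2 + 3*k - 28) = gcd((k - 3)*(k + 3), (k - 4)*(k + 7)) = 1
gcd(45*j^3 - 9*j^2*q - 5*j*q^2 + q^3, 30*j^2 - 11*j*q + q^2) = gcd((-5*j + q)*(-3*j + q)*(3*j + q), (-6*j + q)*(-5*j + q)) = -5*j + q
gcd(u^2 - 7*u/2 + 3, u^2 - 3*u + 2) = u - 2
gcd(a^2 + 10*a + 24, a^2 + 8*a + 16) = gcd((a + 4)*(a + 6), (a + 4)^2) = a + 4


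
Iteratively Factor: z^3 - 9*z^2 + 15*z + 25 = (z - 5)*(z^2 - 4*z - 5) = (z - 5)*(z + 1)*(z - 5)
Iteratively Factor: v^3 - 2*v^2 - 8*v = (v - 4)*(v^2 + 2*v) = (v - 4)*(v + 2)*(v)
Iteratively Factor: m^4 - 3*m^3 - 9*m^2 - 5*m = (m - 5)*(m^3 + 2*m^2 + m) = m*(m - 5)*(m^2 + 2*m + 1) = m*(m - 5)*(m + 1)*(m + 1)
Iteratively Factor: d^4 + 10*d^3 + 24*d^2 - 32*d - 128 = (d + 4)*(d^3 + 6*d^2 - 32) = (d + 4)^2*(d^2 + 2*d - 8) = (d - 2)*(d + 4)^2*(d + 4)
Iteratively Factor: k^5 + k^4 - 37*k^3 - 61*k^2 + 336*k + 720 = (k + 4)*(k^4 - 3*k^3 - 25*k^2 + 39*k + 180) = (k + 3)*(k + 4)*(k^3 - 6*k^2 - 7*k + 60) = (k - 4)*(k + 3)*(k + 4)*(k^2 - 2*k - 15) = (k - 4)*(k + 3)^2*(k + 4)*(k - 5)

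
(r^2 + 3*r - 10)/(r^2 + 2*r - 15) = (r - 2)/(r - 3)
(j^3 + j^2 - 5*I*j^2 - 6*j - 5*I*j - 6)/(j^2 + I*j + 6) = (j^2 + j*(1 - 3*I) - 3*I)/(j + 3*I)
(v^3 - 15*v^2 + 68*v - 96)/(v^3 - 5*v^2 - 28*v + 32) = (v^2 - 7*v + 12)/(v^2 + 3*v - 4)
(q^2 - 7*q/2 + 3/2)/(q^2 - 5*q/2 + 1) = (q - 3)/(q - 2)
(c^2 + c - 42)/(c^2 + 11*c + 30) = (c^2 + c - 42)/(c^2 + 11*c + 30)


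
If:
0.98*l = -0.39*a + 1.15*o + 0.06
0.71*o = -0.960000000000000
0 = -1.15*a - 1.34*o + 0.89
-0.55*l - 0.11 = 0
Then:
No Solution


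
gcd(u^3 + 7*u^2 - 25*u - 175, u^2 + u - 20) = u + 5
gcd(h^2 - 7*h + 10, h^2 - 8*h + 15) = h - 5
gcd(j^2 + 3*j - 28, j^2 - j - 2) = 1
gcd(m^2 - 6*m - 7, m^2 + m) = m + 1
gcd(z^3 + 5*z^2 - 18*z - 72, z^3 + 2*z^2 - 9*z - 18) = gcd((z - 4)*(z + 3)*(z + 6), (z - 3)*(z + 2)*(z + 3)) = z + 3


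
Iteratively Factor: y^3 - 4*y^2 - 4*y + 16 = (y - 4)*(y^2 - 4) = (y - 4)*(y - 2)*(y + 2)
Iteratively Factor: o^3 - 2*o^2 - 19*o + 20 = (o + 4)*(o^2 - 6*o + 5) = (o - 1)*(o + 4)*(o - 5)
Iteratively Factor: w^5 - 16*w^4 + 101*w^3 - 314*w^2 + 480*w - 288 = (w - 4)*(w^4 - 12*w^3 + 53*w^2 - 102*w + 72) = (w - 4)*(w - 2)*(w^3 - 10*w^2 + 33*w - 36) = (w - 4)*(w - 3)*(w - 2)*(w^2 - 7*w + 12) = (w - 4)*(w - 3)^2*(w - 2)*(w - 4)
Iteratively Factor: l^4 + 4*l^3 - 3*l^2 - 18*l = (l)*(l^3 + 4*l^2 - 3*l - 18) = l*(l - 2)*(l^2 + 6*l + 9) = l*(l - 2)*(l + 3)*(l + 3)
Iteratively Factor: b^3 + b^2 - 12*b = (b + 4)*(b^2 - 3*b) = b*(b + 4)*(b - 3)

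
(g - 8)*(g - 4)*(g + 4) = g^3 - 8*g^2 - 16*g + 128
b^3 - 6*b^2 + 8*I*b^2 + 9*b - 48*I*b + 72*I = (b - 3)^2*(b + 8*I)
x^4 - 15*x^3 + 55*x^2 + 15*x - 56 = (x - 8)*(x - 7)*(x - 1)*(x + 1)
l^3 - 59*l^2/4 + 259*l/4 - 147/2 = (l - 7)*(l - 6)*(l - 7/4)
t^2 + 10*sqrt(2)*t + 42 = (t + 3*sqrt(2))*(t + 7*sqrt(2))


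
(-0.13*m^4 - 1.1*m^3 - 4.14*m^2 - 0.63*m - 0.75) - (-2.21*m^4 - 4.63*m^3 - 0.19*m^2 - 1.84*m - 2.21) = 2.08*m^4 + 3.53*m^3 - 3.95*m^2 + 1.21*m + 1.46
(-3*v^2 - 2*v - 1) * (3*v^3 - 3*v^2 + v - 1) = -9*v^5 + 3*v^4 + 4*v^2 + v + 1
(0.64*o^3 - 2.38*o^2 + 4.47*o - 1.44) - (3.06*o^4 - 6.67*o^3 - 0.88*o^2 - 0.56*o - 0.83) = -3.06*o^4 + 7.31*o^3 - 1.5*o^2 + 5.03*o - 0.61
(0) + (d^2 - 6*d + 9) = d^2 - 6*d + 9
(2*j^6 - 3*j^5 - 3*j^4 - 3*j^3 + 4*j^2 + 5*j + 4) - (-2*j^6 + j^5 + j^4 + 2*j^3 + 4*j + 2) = 4*j^6 - 4*j^5 - 4*j^4 - 5*j^3 + 4*j^2 + j + 2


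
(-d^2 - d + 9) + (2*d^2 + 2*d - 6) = d^2 + d + 3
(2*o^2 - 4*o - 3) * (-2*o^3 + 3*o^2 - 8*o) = -4*o^5 + 14*o^4 - 22*o^3 + 23*o^2 + 24*o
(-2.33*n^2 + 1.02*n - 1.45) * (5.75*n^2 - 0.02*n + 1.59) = -13.3975*n^4 + 5.9116*n^3 - 12.0626*n^2 + 1.6508*n - 2.3055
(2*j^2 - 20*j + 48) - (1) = 2*j^2 - 20*j + 47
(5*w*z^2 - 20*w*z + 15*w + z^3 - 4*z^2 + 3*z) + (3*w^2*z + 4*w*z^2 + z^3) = 3*w^2*z + 9*w*z^2 - 20*w*z + 15*w + 2*z^3 - 4*z^2 + 3*z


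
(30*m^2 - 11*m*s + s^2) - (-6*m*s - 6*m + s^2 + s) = 30*m^2 - 5*m*s + 6*m - s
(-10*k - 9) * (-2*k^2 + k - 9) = 20*k^3 + 8*k^2 + 81*k + 81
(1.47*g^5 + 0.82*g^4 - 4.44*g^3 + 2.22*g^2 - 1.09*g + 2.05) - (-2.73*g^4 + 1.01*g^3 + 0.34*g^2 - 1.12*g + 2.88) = 1.47*g^5 + 3.55*g^4 - 5.45*g^3 + 1.88*g^2 + 0.03*g - 0.83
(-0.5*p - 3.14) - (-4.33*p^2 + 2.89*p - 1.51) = 4.33*p^2 - 3.39*p - 1.63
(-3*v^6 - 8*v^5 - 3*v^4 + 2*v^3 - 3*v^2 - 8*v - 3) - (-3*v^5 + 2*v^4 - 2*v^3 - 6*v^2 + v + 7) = -3*v^6 - 5*v^5 - 5*v^4 + 4*v^3 + 3*v^2 - 9*v - 10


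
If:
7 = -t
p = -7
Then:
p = -7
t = -7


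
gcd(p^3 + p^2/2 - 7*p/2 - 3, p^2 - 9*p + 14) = p - 2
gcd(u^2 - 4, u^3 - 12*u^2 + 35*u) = 1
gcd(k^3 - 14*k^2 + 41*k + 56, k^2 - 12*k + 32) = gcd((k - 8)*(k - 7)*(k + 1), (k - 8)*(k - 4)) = k - 8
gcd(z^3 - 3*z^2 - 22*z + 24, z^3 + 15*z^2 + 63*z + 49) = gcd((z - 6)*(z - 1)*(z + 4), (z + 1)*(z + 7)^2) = 1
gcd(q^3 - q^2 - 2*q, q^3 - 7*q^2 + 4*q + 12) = q^2 - q - 2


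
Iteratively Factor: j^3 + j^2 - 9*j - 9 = (j - 3)*(j^2 + 4*j + 3) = (j - 3)*(j + 3)*(j + 1)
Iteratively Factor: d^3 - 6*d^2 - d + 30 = (d - 3)*(d^2 - 3*d - 10) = (d - 3)*(d + 2)*(d - 5)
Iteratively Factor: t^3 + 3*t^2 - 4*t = (t - 1)*(t^2 + 4*t) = t*(t - 1)*(t + 4)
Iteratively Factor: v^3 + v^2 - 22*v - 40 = (v + 2)*(v^2 - v - 20) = (v + 2)*(v + 4)*(v - 5)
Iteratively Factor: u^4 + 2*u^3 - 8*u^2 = (u)*(u^3 + 2*u^2 - 8*u) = u*(u - 2)*(u^2 + 4*u) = u*(u - 2)*(u + 4)*(u)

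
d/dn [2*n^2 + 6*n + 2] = 4*n + 6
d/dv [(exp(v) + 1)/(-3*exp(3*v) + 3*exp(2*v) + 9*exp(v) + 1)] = (-3*(exp(v) + 1)*(-3*exp(2*v) + 2*exp(v) + 3) - 3*exp(3*v) + 3*exp(2*v) + 9*exp(v) + 1)*exp(v)/(-3*exp(3*v) + 3*exp(2*v) + 9*exp(v) + 1)^2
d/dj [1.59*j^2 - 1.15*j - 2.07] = 3.18*j - 1.15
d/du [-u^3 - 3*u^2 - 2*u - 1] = -3*u^2 - 6*u - 2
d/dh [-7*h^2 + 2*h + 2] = 2 - 14*h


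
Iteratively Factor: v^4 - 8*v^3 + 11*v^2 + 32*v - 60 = (v + 2)*(v^3 - 10*v^2 + 31*v - 30) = (v - 5)*(v + 2)*(v^2 - 5*v + 6) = (v - 5)*(v - 2)*(v + 2)*(v - 3)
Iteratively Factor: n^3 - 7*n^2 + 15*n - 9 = (n - 3)*(n^2 - 4*n + 3) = (n - 3)^2*(n - 1)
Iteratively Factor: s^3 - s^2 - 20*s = (s)*(s^2 - s - 20) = s*(s - 5)*(s + 4)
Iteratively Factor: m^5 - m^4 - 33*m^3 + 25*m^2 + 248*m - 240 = (m - 5)*(m^4 + 4*m^3 - 13*m^2 - 40*m + 48) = (m - 5)*(m + 4)*(m^3 - 13*m + 12) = (m - 5)*(m - 1)*(m + 4)*(m^2 + m - 12) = (m - 5)*(m - 3)*(m - 1)*(m + 4)*(m + 4)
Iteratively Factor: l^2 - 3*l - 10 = (l + 2)*(l - 5)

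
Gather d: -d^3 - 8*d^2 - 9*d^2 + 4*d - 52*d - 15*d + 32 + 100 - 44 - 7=-d^3 - 17*d^2 - 63*d + 81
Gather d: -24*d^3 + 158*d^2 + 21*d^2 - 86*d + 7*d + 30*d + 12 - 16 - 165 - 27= -24*d^3 + 179*d^2 - 49*d - 196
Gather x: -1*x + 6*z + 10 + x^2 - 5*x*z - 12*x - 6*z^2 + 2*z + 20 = x^2 + x*(-5*z - 13) - 6*z^2 + 8*z + 30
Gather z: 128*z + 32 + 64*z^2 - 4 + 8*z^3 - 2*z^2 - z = 8*z^3 + 62*z^2 + 127*z + 28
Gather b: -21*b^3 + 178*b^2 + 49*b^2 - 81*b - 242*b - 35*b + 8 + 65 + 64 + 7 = -21*b^3 + 227*b^2 - 358*b + 144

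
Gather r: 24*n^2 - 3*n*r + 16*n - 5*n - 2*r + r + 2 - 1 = 24*n^2 + 11*n + r*(-3*n - 1) + 1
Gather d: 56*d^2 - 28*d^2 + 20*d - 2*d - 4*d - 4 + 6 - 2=28*d^2 + 14*d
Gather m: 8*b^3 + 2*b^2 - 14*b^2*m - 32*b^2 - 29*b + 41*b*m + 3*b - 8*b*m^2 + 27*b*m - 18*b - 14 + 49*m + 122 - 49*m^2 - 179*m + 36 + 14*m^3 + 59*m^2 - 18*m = 8*b^3 - 30*b^2 - 44*b + 14*m^3 + m^2*(10 - 8*b) + m*(-14*b^2 + 68*b - 148) + 144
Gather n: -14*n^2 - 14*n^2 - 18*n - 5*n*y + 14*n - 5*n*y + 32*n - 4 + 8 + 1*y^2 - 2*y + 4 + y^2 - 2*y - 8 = -28*n^2 + n*(28 - 10*y) + 2*y^2 - 4*y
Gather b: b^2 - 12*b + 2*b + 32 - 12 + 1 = b^2 - 10*b + 21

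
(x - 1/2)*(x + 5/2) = x^2 + 2*x - 5/4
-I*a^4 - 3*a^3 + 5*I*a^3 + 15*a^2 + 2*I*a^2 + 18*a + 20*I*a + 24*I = (a - 6)*(a + 1)*(a - 4*I)*(-I*a + 1)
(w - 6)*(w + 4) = w^2 - 2*w - 24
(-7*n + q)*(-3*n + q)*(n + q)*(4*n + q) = 84*n^4 + 65*n^3*q - 25*n^2*q^2 - 5*n*q^3 + q^4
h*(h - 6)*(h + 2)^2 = h^4 - 2*h^3 - 20*h^2 - 24*h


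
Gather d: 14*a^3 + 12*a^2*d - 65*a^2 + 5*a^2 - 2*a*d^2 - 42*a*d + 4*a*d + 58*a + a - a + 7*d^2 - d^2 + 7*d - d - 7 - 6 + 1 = 14*a^3 - 60*a^2 + 58*a + d^2*(6 - 2*a) + d*(12*a^2 - 38*a + 6) - 12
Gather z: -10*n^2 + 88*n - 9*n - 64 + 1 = -10*n^2 + 79*n - 63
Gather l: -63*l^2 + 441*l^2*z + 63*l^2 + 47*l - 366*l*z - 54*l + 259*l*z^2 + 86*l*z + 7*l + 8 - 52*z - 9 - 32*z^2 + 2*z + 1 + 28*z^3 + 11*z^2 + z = 441*l^2*z + l*(259*z^2 - 280*z) + 28*z^3 - 21*z^2 - 49*z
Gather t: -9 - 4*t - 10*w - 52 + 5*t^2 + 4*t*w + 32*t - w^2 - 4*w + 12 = 5*t^2 + t*(4*w + 28) - w^2 - 14*w - 49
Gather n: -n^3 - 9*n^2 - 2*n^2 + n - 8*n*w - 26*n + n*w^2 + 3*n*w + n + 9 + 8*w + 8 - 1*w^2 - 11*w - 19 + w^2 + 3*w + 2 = -n^3 - 11*n^2 + n*(w^2 - 5*w - 24)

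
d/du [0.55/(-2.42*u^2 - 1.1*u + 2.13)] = (2.662*u + 0.605)/(2.42*u^2 + 1.1*u - 2.13)^2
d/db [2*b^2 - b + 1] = 4*b - 1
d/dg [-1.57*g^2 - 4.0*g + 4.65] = -3.14*g - 4.0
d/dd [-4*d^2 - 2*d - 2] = -8*d - 2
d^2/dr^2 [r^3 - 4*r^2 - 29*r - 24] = 6*r - 8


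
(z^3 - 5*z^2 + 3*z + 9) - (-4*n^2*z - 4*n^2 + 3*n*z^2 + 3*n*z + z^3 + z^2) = 4*n^2*z + 4*n^2 - 3*n*z^2 - 3*n*z - 6*z^2 + 3*z + 9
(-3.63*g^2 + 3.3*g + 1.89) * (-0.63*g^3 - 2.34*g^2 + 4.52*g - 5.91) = 2.2869*g^5 + 6.4152*g^4 - 25.3203*g^3 + 31.9467*g^2 - 10.9602*g - 11.1699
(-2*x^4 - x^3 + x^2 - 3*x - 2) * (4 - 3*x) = 6*x^5 - 5*x^4 - 7*x^3 + 13*x^2 - 6*x - 8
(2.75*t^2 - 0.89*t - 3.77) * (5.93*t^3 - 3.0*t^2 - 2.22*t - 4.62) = 16.3075*t^5 - 13.5277*t^4 - 25.7911*t^3 + 0.580800000000001*t^2 + 12.4812*t + 17.4174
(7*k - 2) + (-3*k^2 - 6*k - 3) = -3*k^2 + k - 5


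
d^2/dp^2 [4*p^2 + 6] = 8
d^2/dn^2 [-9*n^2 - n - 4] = -18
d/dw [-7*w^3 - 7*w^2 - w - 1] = -21*w^2 - 14*w - 1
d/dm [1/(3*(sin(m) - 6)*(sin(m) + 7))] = -(sin(2*m) + cos(m))/(3*(sin(m) - 6)^2*(sin(m) + 7)^2)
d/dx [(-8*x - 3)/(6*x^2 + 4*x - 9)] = 12*(4*x^2 + 3*x + 7)/(36*x^4 + 48*x^3 - 92*x^2 - 72*x + 81)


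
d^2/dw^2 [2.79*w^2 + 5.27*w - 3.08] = 5.58000000000000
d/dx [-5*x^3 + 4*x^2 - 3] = x*(8 - 15*x)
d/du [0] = 0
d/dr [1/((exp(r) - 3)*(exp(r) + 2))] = (1 - 2*exp(r))*exp(r)/(exp(4*r) - 2*exp(3*r) - 11*exp(2*r) + 12*exp(r) + 36)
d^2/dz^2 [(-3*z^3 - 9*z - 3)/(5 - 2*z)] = 6*(4*z^3 - 30*z^2 + 75*z + 34)/(8*z^3 - 60*z^2 + 150*z - 125)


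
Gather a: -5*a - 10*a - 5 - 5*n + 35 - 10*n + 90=-15*a - 15*n + 120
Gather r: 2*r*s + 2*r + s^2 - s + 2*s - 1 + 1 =r*(2*s + 2) + s^2 + s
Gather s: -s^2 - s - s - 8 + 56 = -s^2 - 2*s + 48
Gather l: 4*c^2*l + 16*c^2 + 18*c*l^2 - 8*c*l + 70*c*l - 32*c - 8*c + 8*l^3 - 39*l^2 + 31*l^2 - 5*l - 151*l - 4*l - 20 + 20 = 16*c^2 - 40*c + 8*l^3 + l^2*(18*c - 8) + l*(4*c^2 + 62*c - 160)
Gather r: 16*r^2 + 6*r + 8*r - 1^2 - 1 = 16*r^2 + 14*r - 2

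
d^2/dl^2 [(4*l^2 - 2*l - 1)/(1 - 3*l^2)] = 2*(18*l^3 - 9*l^2 + 18*l - 1)/(27*l^6 - 27*l^4 + 9*l^2 - 1)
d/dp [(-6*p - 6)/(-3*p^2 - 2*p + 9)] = 6*(3*p^2 + 2*p - 2*(p + 1)*(3*p + 1) - 9)/(3*p^2 + 2*p - 9)^2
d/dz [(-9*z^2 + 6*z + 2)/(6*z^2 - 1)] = 6*(-6*z^2 - z - 1)/(36*z^4 - 12*z^2 + 1)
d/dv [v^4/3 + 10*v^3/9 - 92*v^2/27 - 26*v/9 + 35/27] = 4*v^3/3 + 10*v^2/3 - 184*v/27 - 26/9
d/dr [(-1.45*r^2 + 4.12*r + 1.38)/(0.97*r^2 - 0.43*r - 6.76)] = (-3.3729*r^2 + 16.9268*r - 27.2578)/(0.9409*r^4 - 0.8342*r^3 - 12.9295*r^2 + 5.8136*r + 45.6976)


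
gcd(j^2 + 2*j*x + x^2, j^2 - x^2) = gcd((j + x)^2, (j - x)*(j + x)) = j + x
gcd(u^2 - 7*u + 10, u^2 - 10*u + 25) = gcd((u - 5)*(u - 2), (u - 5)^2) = u - 5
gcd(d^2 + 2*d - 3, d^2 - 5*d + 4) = d - 1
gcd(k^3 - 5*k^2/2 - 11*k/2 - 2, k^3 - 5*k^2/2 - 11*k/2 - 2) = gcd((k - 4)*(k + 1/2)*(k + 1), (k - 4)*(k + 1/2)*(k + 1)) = k^3 - 5*k^2/2 - 11*k/2 - 2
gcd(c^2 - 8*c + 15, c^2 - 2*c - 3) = c - 3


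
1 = 1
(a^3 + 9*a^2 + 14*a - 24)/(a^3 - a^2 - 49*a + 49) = (a^2 + 10*a + 24)/(a^2 - 49)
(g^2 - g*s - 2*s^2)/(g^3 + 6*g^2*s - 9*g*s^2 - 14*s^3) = 1/(g + 7*s)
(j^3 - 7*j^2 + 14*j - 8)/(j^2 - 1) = (j^2 - 6*j + 8)/(j + 1)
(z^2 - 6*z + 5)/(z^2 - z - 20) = (z - 1)/(z + 4)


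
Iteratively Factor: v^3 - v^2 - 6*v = (v - 3)*(v^2 + 2*v) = (v - 3)*(v + 2)*(v)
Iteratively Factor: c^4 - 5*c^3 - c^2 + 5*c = (c)*(c^3 - 5*c^2 - c + 5) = c*(c + 1)*(c^2 - 6*c + 5) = c*(c - 1)*(c + 1)*(c - 5)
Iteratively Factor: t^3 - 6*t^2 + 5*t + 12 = (t - 4)*(t^2 - 2*t - 3) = (t - 4)*(t - 3)*(t + 1)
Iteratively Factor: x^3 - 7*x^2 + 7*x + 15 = (x + 1)*(x^2 - 8*x + 15) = (x - 3)*(x + 1)*(x - 5)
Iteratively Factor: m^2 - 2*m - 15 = (m + 3)*(m - 5)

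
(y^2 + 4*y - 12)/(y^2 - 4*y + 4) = (y + 6)/(y - 2)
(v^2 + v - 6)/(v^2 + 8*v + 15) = (v - 2)/(v + 5)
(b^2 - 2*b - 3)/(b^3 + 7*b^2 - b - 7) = (b - 3)/(b^2 + 6*b - 7)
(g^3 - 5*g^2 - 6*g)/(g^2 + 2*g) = (g^2 - 5*g - 6)/(g + 2)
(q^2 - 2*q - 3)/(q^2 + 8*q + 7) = (q - 3)/(q + 7)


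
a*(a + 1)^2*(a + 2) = a^4 + 4*a^3 + 5*a^2 + 2*a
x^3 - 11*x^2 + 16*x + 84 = (x - 7)*(x - 6)*(x + 2)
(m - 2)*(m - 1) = m^2 - 3*m + 2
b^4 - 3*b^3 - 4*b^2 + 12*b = b*(b - 3)*(b - 2)*(b + 2)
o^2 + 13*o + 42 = (o + 6)*(o + 7)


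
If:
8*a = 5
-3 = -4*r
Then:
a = 5/8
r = 3/4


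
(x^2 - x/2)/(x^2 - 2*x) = (x - 1/2)/(x - 2)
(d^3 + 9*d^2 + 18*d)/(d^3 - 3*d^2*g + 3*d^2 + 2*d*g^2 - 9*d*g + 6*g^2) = d*(d + 6)/(d^2 - 3*d*g + 2*g^2)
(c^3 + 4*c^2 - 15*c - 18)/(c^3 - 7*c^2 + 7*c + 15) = (c + 6)/(c - 5)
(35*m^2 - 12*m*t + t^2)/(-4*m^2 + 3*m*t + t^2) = (35*m^2 - 12*m*t + t^2)/(-4*m^2 + 3*m*t + t^2)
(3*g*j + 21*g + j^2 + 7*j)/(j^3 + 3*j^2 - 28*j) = (3*g + j)/(j*(j - 4))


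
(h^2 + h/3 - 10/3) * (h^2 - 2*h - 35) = h^4 - 5*h^3/3 - 39*h^2 - 5*h + 350/3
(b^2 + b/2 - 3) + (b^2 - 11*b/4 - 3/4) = 2*b^2 - 9*b/4 - 15/4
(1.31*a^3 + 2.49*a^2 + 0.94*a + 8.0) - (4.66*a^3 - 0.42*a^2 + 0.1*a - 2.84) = -3.35*a^3 + 2.91*a^2 + 0.84*a + 10.84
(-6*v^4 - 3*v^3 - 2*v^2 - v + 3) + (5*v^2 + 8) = -6*v^4 - 3*v^3 + 3*v^2 - v + 11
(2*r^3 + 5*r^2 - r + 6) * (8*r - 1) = 16*r^4 + 38*r^3 - 13*r^2 + 49*r - 6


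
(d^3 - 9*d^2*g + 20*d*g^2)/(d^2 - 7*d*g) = (d^2 - 9*d*g + 20*g^2)/(d - 7*g)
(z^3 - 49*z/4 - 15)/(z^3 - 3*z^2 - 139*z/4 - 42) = (2*z^2 - 3*z - 20)/(2*z^2 - 9*z - 56)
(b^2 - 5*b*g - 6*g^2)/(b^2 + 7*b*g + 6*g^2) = (b - 6*g)/(b + 6*g)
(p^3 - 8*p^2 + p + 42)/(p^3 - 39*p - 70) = (p - 3)/(p + 5)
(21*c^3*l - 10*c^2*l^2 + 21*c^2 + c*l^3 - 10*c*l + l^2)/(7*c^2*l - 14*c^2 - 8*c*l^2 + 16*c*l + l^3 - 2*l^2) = (3*c^2*l - c*l^2 + 3*c - l)/(c*l - 2*c - l^2 + 2*l)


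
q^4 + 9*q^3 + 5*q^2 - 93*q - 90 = (q - 3)*(q + 1)*(q + 5)*(q + 6)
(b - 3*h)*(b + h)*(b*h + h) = b^3*h - 2*b^2*h^2 + b^2*h - 3*b*h^3 - 2*b*h^2 - 3*h^3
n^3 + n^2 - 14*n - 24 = (n - 4)*(n + 2)*(n + 3)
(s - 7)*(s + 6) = s^2 - s - 42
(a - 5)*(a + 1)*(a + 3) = a^3 - a^2 - 17*a - 15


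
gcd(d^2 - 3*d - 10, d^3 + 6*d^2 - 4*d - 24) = d + 2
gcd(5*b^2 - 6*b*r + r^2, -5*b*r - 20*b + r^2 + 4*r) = -5*b + r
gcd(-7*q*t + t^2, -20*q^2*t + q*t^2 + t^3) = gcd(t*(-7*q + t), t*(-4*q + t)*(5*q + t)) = t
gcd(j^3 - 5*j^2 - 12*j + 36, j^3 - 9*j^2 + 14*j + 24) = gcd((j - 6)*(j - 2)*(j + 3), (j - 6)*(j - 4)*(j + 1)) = j - 6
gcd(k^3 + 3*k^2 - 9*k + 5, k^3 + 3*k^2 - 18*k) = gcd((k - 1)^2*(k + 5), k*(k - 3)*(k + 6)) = 1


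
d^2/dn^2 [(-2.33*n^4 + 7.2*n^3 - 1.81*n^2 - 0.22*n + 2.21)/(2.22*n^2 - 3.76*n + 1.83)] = (-22.966344*n^6 + 116.693856*n^5 - 254.438796*n^4 + 369.210864*n^3 - 281.415384*n^2 + 39.35124*n + 29.38093)/(10.941048*n^6 - 55.592352*n^5 + 121.213332*n^4 - 144.809632*n^3 + 99.919098*n^2 - 37.775592*n + 6.128487)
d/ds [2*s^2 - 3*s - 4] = 4*s - 3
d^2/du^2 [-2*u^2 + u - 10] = -4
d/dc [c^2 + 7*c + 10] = 2*c + 7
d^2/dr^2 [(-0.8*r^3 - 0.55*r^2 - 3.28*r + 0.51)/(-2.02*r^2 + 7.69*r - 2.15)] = (-3.5527136788005e-15*r^5 - 1.4210854715202e-14*r^4 + 131.523564*r^3 - 106.178724*r^2 - 15.7488119999999*r + 57.655548)/(8.242408*r^6 - 94.134828*r^5 + 384.683346*r^4 - 655.142629*r^3 + 409.440195*r^2 - 106.641075*r + 9.938375)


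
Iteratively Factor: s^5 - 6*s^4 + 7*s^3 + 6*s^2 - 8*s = (s)*(s^4 - 6*s^3 + 7*s^2 + 6*s - 8) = s*(s - 2)*(s^3 - 4*s^2 - s + 4) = s*(s - 2)*(s + 1)*(s^2 - 5*s + 4) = s*(s - 4)*(s - 2)*(s + 1)*(s - 1)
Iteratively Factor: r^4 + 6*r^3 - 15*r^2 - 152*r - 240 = (r + 4)*(r^3 + 2*r^2 - 23*r - 60) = (r - 5)*(r + 4)*(r^2 + 7*r + 12) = (r - 5)*(r + 3)*(r + 4)*(r + 4)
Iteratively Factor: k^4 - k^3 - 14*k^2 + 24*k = (k - 2)*(k^3 + k^2 - 12*k) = k*(k - 2)*(k^2 + k - 12) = k*(k - 3)*(k - 2)*(k + 4)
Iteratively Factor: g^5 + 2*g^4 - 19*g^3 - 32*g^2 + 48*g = (g - 4)*(g^4 + 6*g^3 + 5*g^2 - 12*g) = (g - 4)*(g + 4)*(g^3 + 2*g^2 - 3*g) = (g - 4)*(g - 1)*(g + 4)*(g^2 + 3*g) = (g - 4)*(g - 1)*(g + 3)*(g + 4)*(g)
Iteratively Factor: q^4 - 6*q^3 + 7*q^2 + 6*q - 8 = (q + 1)*(q^3 - 7*q^2 + 14*q - 8) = (q - 1)*(q + 1)*(q^2 - 6*q + 8) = (q - 4)*(q - 1)*(q + 1)*(q - 2)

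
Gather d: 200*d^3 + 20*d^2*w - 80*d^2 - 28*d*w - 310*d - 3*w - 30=200*d^3 + d^2*(20*w - 80) + d*(-28*w - 310) - 3*w - 30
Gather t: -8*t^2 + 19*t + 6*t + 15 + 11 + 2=-8*t^2 + 25*t + 28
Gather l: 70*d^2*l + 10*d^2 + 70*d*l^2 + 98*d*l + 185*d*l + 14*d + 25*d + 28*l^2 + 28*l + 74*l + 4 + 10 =10*d^2 + 39*d + l^2*(70*d + 28) + l*(70*d^2 + 283*d + 102) + 14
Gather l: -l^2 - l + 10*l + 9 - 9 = -l^2 + 9*l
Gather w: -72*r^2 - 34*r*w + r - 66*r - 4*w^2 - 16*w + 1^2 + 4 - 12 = -72*r^2 - 65*r - 4*w^2 + w*(-34*r - 16) - 7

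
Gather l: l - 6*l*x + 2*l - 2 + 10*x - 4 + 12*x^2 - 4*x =l*(3 - 6*x) + 12*x^2 + 6*x - 6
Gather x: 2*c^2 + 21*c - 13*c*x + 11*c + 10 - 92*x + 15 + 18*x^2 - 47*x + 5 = 2*c^2 + 32*c + 18*x^2 + x*(-13*c - 139) + 30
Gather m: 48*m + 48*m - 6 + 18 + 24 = 96*m + 36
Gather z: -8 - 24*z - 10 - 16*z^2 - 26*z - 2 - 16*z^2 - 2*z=-32*z^2 - 52*z - 20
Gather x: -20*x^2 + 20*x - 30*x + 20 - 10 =-20*x^2 - 10*x + 10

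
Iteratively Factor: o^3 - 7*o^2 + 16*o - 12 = (o - 2)*(o^2 - 5*o + 6) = (o - 2)^2*(o - 3)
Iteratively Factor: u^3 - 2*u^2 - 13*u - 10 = (u - 5)*(u^2 + 3*u + 2) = (u - 5)*(u + 2)*(u + 1)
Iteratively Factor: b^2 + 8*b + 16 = (b + 4)*(b + 4)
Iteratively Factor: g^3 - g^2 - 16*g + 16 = (g - 1)*(g^2 - 16) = (g - 1)*(g + 4)*(g - 4)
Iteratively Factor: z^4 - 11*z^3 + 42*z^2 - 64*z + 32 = (z - 4)*(z^3 - 7*z^2 + 14*z - 8) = (z - 4)^2*(z^2 - 3*z + 2) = (z - 4)^2*(z - 2)*(z - 1)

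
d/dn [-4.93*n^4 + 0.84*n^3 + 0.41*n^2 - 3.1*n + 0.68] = -19.72*n^3 + 2.52*n^2 + 0.82*n - 3.1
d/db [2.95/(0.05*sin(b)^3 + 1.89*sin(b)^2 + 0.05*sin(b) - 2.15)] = (-11.151*sin(b) + 0.22125*cos(2*b) - 0.36875)*cos(b)/(0.05*sin(b)^3 + 1.89*sin(b)^2 + 0.05*sin(b) - 2.15)^2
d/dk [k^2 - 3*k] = 2*k - 3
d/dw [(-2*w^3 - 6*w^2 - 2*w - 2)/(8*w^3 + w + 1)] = 4*w*(12*w^3 + 7*w^2 + 9*w - 3)/(64*w^6 + 16*w^4 + 16*w^3 + w^2 + 2*w + 1)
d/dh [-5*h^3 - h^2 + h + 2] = -15*h^2 - 2*h + 1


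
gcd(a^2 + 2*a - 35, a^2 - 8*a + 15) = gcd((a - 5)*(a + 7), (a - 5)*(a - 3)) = a - 5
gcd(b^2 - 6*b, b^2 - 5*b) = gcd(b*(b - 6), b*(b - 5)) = b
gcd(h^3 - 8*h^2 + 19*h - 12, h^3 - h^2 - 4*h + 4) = h - 1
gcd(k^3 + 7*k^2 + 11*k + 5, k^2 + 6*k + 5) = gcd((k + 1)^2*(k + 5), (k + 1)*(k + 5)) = k^2 + 6*k + 5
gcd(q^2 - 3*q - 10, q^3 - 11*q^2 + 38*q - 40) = q - 5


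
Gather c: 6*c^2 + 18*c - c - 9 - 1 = 6*c^2 + 17*c - 10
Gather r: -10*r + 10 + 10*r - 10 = 0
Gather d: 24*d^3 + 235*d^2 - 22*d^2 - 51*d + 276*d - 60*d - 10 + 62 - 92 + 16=24*d^3 + 213*d^2 + 165*d - 24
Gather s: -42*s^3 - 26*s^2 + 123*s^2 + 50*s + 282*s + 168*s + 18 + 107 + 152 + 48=-42*s^3 + 97*s^2 + 500*s + 325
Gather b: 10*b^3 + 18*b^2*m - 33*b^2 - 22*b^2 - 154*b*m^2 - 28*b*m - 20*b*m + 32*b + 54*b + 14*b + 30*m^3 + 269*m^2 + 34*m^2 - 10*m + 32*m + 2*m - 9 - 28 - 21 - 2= 10*b^3 + b^2*(18*m - 55) + b*(-154*m^2 - 48*m + 100) + 30*m^3 + 303*m^2 + 24*m - 60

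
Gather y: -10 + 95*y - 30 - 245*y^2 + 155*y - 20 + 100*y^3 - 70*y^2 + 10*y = 100*y^3 - 315*y^2 + 260*y - 60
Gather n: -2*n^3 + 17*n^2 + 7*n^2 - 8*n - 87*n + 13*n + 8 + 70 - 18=-2*n^3 + 24*n^2 - 82*n + 60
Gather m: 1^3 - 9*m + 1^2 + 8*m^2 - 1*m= 8*m^2 - 10*m + 2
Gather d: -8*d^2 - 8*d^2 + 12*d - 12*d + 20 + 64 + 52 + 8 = 144 - 16*d^2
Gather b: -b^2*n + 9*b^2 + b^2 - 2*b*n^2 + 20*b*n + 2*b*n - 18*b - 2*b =b^2*(10 - n) + b*(-2*n^2 + 22*n - 20)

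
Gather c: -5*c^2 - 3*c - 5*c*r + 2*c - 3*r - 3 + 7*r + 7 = -5*c^2 + c*(-5*r - 1) + 4*r + 4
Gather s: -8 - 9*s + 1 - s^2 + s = -s^2 - 8*s - 7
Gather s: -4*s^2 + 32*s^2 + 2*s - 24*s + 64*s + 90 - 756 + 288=28*s^2 + 42*s - 378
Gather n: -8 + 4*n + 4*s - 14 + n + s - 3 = 5*n + 5*s - 25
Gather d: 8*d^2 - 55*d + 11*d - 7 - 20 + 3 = 8*d^2 - 44*d - 24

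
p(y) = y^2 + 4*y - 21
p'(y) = 2*y + 4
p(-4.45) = -19.00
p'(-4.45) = -4.90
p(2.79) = -2.06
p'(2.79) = 9.58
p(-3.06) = -23.88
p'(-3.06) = -2.12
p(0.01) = -20.96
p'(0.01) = 4.02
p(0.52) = -18.65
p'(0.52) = 5.04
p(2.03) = -8.76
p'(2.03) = 8.06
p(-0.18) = -21.69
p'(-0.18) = 3.64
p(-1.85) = -24.98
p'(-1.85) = 0.30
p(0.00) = -21.00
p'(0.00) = 4.00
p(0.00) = -21.00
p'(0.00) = 4.00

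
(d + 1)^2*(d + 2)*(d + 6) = d^4 + 10*d^3 + 29*d^2 + 32*d + 12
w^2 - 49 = (w - 7)*(w + 7)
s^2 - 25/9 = (s - 5/3)*(s + 5/3)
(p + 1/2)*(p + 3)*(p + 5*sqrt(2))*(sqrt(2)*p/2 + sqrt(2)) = sqrt(2)*p^4/2 + 11*sqrt(2)*p^3/4 + 5*p^3 + 17*sqrt(2)*p^2/4 + 55*p^2/2 + 3*sqrt(2)*p/2 + 85*p/2 + 15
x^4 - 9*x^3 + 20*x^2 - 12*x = x*(x - 6)*(x - 2)*(x - 1)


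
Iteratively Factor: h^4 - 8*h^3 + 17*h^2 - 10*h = (h)*(h^3 - 8*h^2 + 17*h - 10) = h*(h - 5)*(h^2 - 3*h + 2) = h*(h - 5)*(h - 1)*(h - 2)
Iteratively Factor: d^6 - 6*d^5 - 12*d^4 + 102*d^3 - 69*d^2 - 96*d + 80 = (d + 4)*(d^5 - 10*d^4 + 28*d^3 - 10*d^2 - 29*d + 20) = (d - 4)*(d + 4)*(d^4 - 6*d^3 + 4*d^2 + 6*d - 5) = (d - 4)*(d - 1)*(d + 4)*(d^3 - 5*d^2 - d + 5) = (d - 4)*(d - 1)*(d + 1)*(d + 4)*(d^2 - 6*d + 5) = (d - 5)*(d - 4)*(d - 1)*(d + 1)*(d + 4)*(d - 1)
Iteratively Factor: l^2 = (l)*(l)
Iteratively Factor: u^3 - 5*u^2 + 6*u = (u - 3)*(u^2 - 2*u) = (u - 3)*(u - 2)*(u)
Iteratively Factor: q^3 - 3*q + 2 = (q - 1)*(q^2 + q - 2) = (q - 1)*(q + 2)*(q - 1)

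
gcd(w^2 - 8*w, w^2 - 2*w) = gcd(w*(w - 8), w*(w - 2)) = w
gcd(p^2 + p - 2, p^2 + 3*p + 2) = p + 2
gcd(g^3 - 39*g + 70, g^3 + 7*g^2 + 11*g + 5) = 1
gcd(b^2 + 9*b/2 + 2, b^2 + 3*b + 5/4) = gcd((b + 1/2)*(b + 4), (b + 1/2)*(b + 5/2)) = b + 1/2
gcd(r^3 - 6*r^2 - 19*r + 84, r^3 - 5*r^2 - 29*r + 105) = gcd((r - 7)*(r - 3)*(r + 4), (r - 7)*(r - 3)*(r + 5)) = r^2 - 10*r + 21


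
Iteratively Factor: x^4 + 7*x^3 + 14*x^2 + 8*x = (x + 1)*(x^3 + 6*x^2 + 8*x) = (x + 1)*(x + 2)*(x^2 + 4*x) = (x + 1)*(x + 2)*(x + 4)*(x)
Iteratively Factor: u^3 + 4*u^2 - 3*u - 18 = (u + 3)*(u^2 + u - 6) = (u + 3)^2*(u - 2)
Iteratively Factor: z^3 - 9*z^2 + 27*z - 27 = (z - 3)*(z^2 - 6*z + 9) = (z - 3)^2*(z - 3)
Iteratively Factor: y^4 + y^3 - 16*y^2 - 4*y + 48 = (y - 3)*(y^3 + 4*y^2 - 4*y - 16) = (y - 3)*(y + 4)*(y^2 - 4) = (y - 3)*(y + 2)*(y + 4)*(y - 2)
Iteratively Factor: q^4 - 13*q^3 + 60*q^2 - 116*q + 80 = (q - 2)*(q^3 - 11*q^2 + 38*q - 40) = (q - 2)^2*(q^2 - 9*q + 20) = (q - 5)*(q - 2)^2*(q - 4)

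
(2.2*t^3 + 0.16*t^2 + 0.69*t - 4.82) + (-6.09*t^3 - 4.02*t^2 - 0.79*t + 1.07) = -3.89*t^3 - 3.86*t^2 - 0.1*t - 3.75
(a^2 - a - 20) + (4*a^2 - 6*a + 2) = 5*a^2 - 7*a - 18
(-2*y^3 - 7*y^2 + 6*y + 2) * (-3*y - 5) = 6*y^4 + 31*y^3 + 17*y^2 - 36*y - 10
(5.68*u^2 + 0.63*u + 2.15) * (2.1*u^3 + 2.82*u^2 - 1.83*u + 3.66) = 11.928*u^5 + 17.3406*u^4 - 4.1028*u^3 + 25.6989*u^2 - 1.6287*u + 7.869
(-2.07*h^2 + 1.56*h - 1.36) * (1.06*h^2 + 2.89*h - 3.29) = -2.1942*h^4 - 4.3287*h^3 + 9.8771*h^2 - 9.0628*h + 4.4744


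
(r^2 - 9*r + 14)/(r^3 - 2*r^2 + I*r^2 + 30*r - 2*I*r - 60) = (r - 7)/(r^2 + I*r + 30)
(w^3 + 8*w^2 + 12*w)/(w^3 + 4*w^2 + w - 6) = w*(w + 6)/(w^2 + 2*w - 3)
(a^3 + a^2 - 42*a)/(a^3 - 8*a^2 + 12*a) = (a + 7)/(a - 2)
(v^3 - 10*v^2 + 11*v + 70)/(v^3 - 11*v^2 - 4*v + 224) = (v^2 - 3*v - 10)/(v^2 - 4*v - 32)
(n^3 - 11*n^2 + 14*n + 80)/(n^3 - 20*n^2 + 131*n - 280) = (n + 2)/(n - 7)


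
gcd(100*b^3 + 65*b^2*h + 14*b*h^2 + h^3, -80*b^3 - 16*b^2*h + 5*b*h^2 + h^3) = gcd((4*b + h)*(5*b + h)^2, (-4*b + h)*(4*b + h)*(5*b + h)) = 20*b^2 + 9*b*h + h^2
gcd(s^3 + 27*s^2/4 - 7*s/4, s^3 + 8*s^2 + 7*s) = s^2 + 7*s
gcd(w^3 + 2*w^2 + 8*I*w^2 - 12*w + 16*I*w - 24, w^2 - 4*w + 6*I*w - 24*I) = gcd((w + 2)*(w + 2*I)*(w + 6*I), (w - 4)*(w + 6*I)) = w + 6*I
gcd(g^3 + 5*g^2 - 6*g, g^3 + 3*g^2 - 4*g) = g^2 - g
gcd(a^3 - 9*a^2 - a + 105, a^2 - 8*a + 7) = a - 7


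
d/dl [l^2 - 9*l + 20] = 2*l - 9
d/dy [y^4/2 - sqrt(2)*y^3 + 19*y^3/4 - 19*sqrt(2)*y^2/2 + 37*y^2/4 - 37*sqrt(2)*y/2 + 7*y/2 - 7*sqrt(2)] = 2*y^3 - 3*sqrt(2)*y^2 + 57*y^2/4 - 19*sqrt(2)*y + 37*y/2 - 37*sqrt(2)/2 + 7/2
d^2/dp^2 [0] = 0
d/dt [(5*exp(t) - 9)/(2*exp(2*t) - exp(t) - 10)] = (-(4*exp(t) - 1)*(5*exp(t) - 9) + 10*exp(2*t) - 5*exp(t) - 50)*exp(t)/(-2*exp(2*t) + exp(t) + 10)^2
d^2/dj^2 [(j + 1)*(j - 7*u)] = 2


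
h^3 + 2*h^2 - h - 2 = (h - 1)*(h + 1)*(h + 2)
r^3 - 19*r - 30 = (r - 5)*(r + 2)*(r + 3)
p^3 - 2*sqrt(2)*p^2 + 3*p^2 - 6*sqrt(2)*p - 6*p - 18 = (p + 3)*(p - 3*sqrt(2))*(p + sqrt(2))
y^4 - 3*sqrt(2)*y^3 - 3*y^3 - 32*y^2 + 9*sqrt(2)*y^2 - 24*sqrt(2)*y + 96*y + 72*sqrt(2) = (y - 3)*(y - 6*sqrt(2))*(y + sqrt(2))*(y + 2*sqrt(2))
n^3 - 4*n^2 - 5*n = n*(n - 5)*(n + 1)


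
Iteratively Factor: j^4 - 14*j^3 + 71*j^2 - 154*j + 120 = (j - 4)*(j^3 - 10*j^2 + 31*j - 30) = (j - 5)*(j - 4)*(j^2 - 5*j + 6) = (j - 5)*(j - 4)*(j - 2)*(j - 3)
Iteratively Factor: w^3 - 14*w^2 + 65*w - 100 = (w - 5)*(w^2 - 9*w + 20) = (w - 5)^2*(w - 4)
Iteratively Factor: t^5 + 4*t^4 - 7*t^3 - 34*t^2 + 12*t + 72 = (t + 3)*(t^4 + t^3 - 10*t^2 - 4*t + 24) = (t - 2)*(t + 3)*(t^3 + 3*t^2 - 4*t - 12) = (t - 2)*(t + 2)*(t + 3)*(t^2 + t - 6) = (t - 2)*(t + 2)*(t + 3)^2*(t - 2)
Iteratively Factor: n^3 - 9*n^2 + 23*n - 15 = (n - 5)*(n^2 - 4*n + 3) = (n - 5)*(n - 3)*(n - 1)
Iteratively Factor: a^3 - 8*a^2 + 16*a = (a)*(a^2 - 8*a + 16) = a*(a - 4)*(a - 4)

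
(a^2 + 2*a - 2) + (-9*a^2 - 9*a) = -8*a^2 - 7*a - 2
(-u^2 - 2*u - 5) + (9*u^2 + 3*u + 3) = 8*u^2 + u - 2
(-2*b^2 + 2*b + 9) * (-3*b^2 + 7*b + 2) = 6*b^4 - 20*b^3 - 17*b^2 + 67*b + 18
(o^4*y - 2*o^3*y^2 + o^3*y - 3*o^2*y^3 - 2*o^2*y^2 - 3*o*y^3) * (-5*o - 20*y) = -5*o^5*y - 10*o^4*y^2 - 5*o^4*y + 55*o^3*y^3 - 10*o^3*y^2 + 60*o^2*y^4 + 55*o^2*y^3 + 60*o*y^4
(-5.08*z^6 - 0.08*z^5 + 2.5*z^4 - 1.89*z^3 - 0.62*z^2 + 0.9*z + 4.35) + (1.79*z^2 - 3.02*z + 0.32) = -5.08*z^6 - 0.08*z^5 + 2.5*z^4 - 1.89*z^3 + 1.17*z^2 - 2.12*z + 4.67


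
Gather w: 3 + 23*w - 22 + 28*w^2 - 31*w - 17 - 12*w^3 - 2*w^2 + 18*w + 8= -12*w^3 + 26*w^2 + 10*w - 28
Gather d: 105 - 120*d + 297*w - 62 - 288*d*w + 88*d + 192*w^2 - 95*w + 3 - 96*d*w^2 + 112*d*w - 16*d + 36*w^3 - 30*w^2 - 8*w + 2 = d*(-96*w^2 - 176*w - 48) + 36*w^3 + 162*w^2 + 194*w + 48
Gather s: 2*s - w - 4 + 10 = 2*s - w + 6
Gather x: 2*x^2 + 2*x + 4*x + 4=2*x^2 + 6*x + 4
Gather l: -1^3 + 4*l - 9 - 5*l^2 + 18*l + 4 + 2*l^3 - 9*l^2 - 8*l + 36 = 2*l^3 - 14*l^2 + 14*l + 30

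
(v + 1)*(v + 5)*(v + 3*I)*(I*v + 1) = I*v^4 - 2*v^3 + 6*I*v^3 - 12*v^2 + 8*I*v^2 - 10*v + 18*I*v + 15*I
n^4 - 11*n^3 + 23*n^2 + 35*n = n*(n - 7)*(n - 5)*(n + 1)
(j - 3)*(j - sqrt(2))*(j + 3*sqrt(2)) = j^3 - 3*j^2 + 2*sqrt(2)*j^2 - 6*sqrt(2)*j - 6*j + 18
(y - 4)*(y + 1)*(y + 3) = y^3 - 13*y - 12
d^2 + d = d*(d + 1)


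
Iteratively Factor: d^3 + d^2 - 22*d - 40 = (d - 5)*(d^2 + 6*d + 8) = (d - 5)*(d + 4)*(d + 2)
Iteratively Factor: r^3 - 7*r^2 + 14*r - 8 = (r - 1)*(r^2 - 6*r + 8) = (r - 4)*(r - 1)*(r - 2)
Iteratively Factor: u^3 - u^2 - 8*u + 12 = (u - 2)*(u^2 + u - 6) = (u - 2)*(u + 3)*(u - 2)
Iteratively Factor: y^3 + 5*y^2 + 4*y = (y + 1)*(y^2 + 4*y) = (y + 1)*(y + 4)*(y)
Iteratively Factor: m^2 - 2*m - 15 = (m - 5)*(m + 3)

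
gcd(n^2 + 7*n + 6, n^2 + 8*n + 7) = n + 1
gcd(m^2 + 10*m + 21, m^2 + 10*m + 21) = m^2 + 10*m + 21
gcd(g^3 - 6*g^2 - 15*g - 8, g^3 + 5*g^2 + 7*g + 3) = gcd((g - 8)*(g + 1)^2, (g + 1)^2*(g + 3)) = g^2 + 2*g + 1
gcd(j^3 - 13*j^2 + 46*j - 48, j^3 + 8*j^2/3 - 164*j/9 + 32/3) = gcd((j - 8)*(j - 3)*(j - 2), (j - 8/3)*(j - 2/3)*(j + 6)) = 1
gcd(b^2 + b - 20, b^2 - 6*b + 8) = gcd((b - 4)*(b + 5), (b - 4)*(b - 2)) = b - 4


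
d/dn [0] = 0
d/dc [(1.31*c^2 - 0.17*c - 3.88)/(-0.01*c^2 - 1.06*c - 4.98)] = (-1.3903*c^2 - 13.1252*c - 3.2662)/(0.0001*c^4 + 0.0212*c^3 + 1.2232*c^2 + 10.5576*c + 24.8004)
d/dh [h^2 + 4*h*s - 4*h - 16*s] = 2*h + 4*s - 4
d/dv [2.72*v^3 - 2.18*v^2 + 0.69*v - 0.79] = 8.16*v^2 - 4.36*v + 0.69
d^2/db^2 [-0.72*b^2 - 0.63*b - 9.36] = -1.44000000000000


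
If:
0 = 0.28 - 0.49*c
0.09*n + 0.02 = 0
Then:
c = 0.57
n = -0.22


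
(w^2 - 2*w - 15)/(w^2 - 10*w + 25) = (w + 3)/(w - 5)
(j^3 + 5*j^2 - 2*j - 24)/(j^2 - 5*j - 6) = (-j^3 - 5*j^2 + 2*j + 24)/(-j^2 + 5*j + 6)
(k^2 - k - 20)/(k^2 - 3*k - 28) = (k - 5)/(k - 7)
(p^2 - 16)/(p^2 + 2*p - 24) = (p + 4)/(p + 6)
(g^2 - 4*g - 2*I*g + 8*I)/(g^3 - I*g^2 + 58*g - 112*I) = (g - 4)/(g^2 + I*g + 56)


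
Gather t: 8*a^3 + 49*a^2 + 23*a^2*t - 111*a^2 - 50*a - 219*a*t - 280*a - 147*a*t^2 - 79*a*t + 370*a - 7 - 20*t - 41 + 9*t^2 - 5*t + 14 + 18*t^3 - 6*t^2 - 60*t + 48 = 8*a^3 - 62*a^2 + 40*a + 18*t^3 + t^2*(3 - 147*a) + t*(23*a^2 - 298*a - 85) + 14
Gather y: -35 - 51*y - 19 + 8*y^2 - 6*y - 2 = 8*y^2 - 57*y - 56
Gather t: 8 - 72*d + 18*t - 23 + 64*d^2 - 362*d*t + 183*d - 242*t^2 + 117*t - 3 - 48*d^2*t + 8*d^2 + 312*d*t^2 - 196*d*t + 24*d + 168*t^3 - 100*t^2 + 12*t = 72*d^2 + 135*d + 168*t^3 + t^2*(312*d - 342) + t*(-48*d^2 - 558*d + 147) - 18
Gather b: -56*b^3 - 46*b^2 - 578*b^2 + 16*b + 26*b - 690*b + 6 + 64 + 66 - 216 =-56*b^3 - 624*b^2 - 648*b - 80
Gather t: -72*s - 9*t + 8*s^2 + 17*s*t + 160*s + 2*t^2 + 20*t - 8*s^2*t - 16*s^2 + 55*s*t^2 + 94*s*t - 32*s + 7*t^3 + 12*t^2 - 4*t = -8*s^2 + 56*s + 7*t^3 + t^2*(55*s + 14) + t*(-8*s^2 + 111*s + 7)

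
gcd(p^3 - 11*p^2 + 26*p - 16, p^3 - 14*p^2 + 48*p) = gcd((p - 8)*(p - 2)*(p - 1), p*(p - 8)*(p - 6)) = p - 8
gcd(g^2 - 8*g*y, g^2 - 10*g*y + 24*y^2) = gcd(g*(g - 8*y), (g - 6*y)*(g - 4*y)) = 1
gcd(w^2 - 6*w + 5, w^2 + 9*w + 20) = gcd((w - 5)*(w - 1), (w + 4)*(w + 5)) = 1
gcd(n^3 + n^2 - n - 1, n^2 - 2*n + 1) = n - 1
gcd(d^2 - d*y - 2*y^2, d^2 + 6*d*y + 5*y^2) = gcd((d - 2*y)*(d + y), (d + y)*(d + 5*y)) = d + y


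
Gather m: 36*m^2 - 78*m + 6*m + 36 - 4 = 36*m^2 - 72*m + 32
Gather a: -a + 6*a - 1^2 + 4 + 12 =5*a + 15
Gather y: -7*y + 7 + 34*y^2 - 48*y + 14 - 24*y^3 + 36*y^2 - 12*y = -24*y^3 + 70*y^2 - 67*y + 21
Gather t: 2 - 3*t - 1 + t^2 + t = t^2 - 2*t + 1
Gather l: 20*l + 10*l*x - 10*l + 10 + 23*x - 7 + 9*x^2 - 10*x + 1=l*(10*x + 10) + 9*x^2 + 13*x + 4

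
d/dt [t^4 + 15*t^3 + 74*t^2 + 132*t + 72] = 4*t^3 + 45*t^2 + 148*t + 132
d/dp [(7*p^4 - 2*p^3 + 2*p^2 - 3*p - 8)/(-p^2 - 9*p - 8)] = (-14*p^5 - 187*p^4 - 188*p^3 + 27*p^2 - 48*p - 48)/(p^4 + 18*p^3 + 97*p^2 + 144*p + 64)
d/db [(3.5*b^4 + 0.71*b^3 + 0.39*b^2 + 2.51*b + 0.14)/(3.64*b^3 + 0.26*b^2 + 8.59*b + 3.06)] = (12.74*b^6 + 1.82*b^5 + 88.96*b^4 + 36.765*b^3 + 7.6865*b^2 + 2.314*b + 6.478)/(13.2496*b^6 + 1.8928*b^5 + 62.6028*b^4 + 26.7436*b^3 + 75.3793*b^2 + 52.5708*b + 9.3636)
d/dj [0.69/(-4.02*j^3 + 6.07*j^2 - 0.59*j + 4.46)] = (8.3214*j^2 - 8.3766*j + 0.4071)/(4.02*j^3 - 6.07*j^2 + 0.59*j - 4.46)^2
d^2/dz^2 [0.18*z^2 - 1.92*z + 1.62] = 0.360000000000000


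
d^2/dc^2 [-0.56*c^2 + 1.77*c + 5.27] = -1.12000000000000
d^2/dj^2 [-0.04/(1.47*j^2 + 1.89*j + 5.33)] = (0.172872*j^2 + 0.222264*j - 0.04*(2.94*j + 1.89)*(5.88*j + 3.78) + 0.626808)/(1.47*j^2 + 1.89*j + 5.33)^3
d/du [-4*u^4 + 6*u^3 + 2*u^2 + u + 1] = -16*u^3 + 18*u^2 + 4*u + 1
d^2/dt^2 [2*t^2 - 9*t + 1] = 4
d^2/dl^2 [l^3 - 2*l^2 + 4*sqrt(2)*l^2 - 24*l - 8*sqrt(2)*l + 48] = 6*l - 4 + 8*sqrt(2)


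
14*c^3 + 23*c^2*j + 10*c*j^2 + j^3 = (c + j)*(2*c + j)*(7*c + j)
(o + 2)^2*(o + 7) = o^3 + 11*o^2 + 32*o + 28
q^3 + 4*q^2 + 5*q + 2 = (q + 1)^2*(q + 2)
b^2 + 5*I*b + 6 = (b - I)*(b + 6*I)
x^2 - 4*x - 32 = (x - 8)*(x + 4)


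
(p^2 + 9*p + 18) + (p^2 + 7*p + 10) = 2*p^2 + 16*p + 28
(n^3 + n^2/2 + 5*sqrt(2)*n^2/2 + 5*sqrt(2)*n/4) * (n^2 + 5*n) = n^5 + 5*sqrt(2)*n^4/2 + 11*n^4/2 + 5*n^3/2 + 55*sqrt(2)*n^3/4 + 25*sqrt(2)*n^2/4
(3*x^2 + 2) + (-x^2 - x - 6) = 2*x^2 - x - 4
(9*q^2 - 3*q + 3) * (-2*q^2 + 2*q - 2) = -18*q^4 + 24*q^3 - 30*q^2 + 12*q - 6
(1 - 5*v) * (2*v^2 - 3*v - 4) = -10*v^3 + 17*v^2 + 17*v - 4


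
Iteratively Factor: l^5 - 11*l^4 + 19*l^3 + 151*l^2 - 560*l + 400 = (l - 4)*(l^4 - 7*l^3 - 9*l^2 + 115*l - 100) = (l - 4)*(l + 4)*(l^3 - 11*l^2 + 35*l - 25) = (l - 5)*(l - 4)*(l + 4)*(l^2 - 6*l + 5) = (l - 5)*(l - 4)*(l - 1)*(l + 4)*(l - 5)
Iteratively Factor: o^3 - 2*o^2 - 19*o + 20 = (o - 5)*(o^2 + 3*o - 4) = (o - 5)*(o + 4)*(o - 1)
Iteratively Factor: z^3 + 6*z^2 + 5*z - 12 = (z + 3)*(z^2 + 3*z - 4) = (z + 3)*(z + 4)*(z - 1)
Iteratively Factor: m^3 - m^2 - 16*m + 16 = (m - 1)*(m^2 - 16) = (m - 1)*(m + 4)*(m - 4)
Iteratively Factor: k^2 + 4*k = (k + 4)*(k)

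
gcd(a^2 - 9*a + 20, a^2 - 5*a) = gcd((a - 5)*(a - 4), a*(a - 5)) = a - 5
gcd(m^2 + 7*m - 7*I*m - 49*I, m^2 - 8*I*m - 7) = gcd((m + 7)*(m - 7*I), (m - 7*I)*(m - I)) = m - 7*I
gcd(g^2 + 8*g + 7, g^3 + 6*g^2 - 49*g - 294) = g + 7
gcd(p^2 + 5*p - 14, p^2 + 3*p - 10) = p - 2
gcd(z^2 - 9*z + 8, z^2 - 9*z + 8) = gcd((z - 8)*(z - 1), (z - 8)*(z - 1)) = z^2 - 9*z + 8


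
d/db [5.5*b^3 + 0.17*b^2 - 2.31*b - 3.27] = 16.5*b^2 + 0.34*b - 2.31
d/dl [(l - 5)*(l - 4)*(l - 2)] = 3*l^2 - 22*l + 38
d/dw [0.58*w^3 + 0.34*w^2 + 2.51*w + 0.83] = 1.74*w^2 + 0.68*w + 2.51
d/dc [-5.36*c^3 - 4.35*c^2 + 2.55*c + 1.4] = -16.08*c^2 - 8.7*c + 2.55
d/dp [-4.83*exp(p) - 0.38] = -4.83*exp(p)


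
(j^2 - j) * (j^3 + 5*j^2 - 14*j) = j^5 + 4*j^4 - 19*j^3 + 14*j^2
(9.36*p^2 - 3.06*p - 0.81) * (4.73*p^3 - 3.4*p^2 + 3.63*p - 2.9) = 44.2728*p^5 - 46.2978*p^4 + 40.5495*p^3 - 35.4978*p^2 + 5.9337*p + 2.349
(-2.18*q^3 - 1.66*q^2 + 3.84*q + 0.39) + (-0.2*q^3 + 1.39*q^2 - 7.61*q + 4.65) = -2.38*q^3 - 0.27*q^2 - 3.77*q + 5.04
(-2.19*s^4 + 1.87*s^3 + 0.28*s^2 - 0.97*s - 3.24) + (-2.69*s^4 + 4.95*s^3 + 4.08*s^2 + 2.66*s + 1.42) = -4.88*s^4 + 6.82*s^3 + 4.36*s^2 + 1.69*s - 1.82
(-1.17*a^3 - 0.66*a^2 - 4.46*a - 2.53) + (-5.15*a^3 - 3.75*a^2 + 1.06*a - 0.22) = -6.32*a^3 - 4.41*a^2 - 3.4*a - 2.75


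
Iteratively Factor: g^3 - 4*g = (g + 2)*(g^2 - 2*g) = (g - 2)*(g + 2)*(g)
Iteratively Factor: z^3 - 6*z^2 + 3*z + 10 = (z + 1)*(z^2 - 7*z + 10) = (z - 2)*(z + 1)*(z - 5)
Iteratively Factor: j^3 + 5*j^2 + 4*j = (j + 1)*(j^2 + 4*j) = j*(j + 1)*(j + 4)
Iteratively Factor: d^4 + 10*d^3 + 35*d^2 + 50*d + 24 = (d + 4)*(d^3 + 6*d^2 + 11*d + 6) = (d + 2)*(d + 4)*(d^2 + 4*d + 3) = (d + 1)*(d + 2)*(d + 4)*(d + 3)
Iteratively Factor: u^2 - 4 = (u + 2)*(u - 2)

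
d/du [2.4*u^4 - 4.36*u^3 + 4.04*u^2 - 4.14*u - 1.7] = 9.6*u^3 - 13.08*u^2 + 8.08*u - 4.14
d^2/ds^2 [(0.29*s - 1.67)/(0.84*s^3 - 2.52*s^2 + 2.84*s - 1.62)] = (1.227744*s^5 - 17.823456*s^4 + 58.86048*s^3 - 82.799136*s^2 + 50.972544*s - 10.635424)/(0.592704*s^9 - 5.334336*s^8 + 22.01472*s^7 - 55.502496*s^6 + 95.006016*s^5 - 115.026912*s^4 + 99.083888*s^3 - 59.03928*s^2 + 22.359888*s - 4.251528)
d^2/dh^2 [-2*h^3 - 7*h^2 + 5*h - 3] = -12*h - 14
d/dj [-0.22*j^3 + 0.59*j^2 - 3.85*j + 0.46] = -0.66*j^2 + 1.18*j - 3.85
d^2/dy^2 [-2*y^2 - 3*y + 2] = -4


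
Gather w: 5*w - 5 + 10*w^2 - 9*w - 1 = 10*w^2 - 4*w - 6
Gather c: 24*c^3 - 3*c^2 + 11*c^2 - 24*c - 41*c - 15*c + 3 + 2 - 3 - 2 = 24*c^3 + 8*c^2 - 80*c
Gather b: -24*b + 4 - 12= -24*b - 8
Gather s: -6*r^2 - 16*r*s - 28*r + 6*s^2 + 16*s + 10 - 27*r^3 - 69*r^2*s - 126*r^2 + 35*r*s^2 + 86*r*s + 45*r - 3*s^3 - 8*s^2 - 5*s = -27*r^3 - 132*r^2 + 17*r - 3*s^3 + s^2*(35*r - 2) + s*(-69*r^2 + 70*r + 11) + 10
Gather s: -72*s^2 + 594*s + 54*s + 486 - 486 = -72*s^2 + 648*s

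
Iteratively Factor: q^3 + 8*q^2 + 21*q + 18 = (q + 2)*(q^2 + 6*q + 9) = (q + 2)*(q + 3)*(q + 3)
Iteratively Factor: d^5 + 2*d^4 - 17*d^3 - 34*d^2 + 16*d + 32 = (d + 2)*(d^4 - 17*d^2 + 16) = (d + 1)*(d + 2)*(d^3 - d^2 - 16*d + 16) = (d + 1)*(d + 2)*(d + 4)*(d^2 - 5*d + 4) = (d - 1)*(d + 1)*(d + 2)*(d + 4)*(d - 4)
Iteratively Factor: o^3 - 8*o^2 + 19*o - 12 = (o - 3)*(o^2 - 5*o + 4) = (o - 3)*(o - 1)*(o - 4)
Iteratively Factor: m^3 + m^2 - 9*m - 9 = (m - 3)*(m^2 + 4*m + 3) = (m - 3)*(m + 3)*(m + 1)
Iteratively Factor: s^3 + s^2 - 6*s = (s - 2)*(s^2 + 3*s) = s*(s - 2)*(s + 3)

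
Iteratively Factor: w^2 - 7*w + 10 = (w - 5)*(w - 2)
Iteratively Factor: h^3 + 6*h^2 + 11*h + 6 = (h + 2)*(h^2 + 4*h + 3) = (h + 2)*(h + 3)*(h + 1)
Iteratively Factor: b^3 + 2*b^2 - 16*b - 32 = (b + 2)*(b^2 - 16) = (b - 4)*(b + 2)*(b + 4)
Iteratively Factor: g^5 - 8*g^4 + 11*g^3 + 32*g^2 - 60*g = (g - 3)*(g^4 - 5*g^3 - 4*g^2 + 20*g) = g*(g - 3)*(g^3 - 5*g^2 - 4*g + 20) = g*(g - 3)*(g + 2)*(g^2 - 7*g + 10) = g*(g - 5)*(g - 3)*(g + 2)*(g - 2)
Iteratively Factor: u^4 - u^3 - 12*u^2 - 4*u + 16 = (u + 2)*(u^3 - 3*u^2 - 6*u + 8) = (u - 1)*(u + 2)*(u^2 - 2*u - 8) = (u - 1)*(u + 2)^2*(u - 4)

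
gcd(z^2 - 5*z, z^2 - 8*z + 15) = z - 5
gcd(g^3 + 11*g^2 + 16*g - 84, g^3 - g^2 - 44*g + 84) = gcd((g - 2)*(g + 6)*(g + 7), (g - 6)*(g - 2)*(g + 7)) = g^2 + 5*g - 14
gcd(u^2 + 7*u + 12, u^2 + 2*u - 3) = u + 3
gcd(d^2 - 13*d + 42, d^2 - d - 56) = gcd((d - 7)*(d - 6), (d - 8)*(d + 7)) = 1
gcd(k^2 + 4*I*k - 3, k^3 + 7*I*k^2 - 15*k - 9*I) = k^2 + 4*I*k - 3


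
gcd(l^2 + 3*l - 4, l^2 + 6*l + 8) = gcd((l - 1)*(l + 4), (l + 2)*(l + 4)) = l + 4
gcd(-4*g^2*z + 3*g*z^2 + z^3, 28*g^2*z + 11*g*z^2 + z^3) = 4*g*z + z^2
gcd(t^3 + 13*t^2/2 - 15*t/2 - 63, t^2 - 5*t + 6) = t - 3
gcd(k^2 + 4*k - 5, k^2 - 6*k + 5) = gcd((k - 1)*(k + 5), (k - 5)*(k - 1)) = k - 1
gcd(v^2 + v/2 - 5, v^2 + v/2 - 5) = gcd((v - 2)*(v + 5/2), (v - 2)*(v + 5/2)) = v^2 + v/2 - 5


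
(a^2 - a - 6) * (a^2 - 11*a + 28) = a^4 - 12*a^3 + 33*a^2 + 38*a - 168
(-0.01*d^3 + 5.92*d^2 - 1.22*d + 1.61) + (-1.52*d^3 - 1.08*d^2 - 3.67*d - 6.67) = -1.53*d^3 + 4.84*d^2 - 4.89*d - 5.06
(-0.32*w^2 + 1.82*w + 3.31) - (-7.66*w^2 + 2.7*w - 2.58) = 7.34*w^2 - 0.88*w + 5.89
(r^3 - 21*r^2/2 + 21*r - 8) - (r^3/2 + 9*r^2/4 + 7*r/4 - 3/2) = r^3/2 - 51*r^2/4 + 77*r/4 - 13/2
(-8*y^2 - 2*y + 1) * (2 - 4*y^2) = 32*y^4 + 8*y^3 - 20*y^2 - 4*y + 2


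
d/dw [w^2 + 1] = 2*w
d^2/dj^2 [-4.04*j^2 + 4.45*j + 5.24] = -8.08000000000000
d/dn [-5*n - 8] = -5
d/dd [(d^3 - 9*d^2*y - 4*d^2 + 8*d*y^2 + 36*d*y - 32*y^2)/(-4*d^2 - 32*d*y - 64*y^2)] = (-d^3 - 12*d^2*y + 80*d*y^2 + 68*d*y - 32*y^3 - 208*y^2)/(4*(d^3 + 12*d^2*y + 48*d*y^2 + 64*y^3))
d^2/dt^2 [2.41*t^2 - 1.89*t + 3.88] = 4.82000000000000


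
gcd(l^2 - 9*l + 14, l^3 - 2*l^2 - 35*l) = l - 7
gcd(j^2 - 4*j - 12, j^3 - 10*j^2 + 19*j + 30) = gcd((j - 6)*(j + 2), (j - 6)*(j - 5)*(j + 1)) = j - 6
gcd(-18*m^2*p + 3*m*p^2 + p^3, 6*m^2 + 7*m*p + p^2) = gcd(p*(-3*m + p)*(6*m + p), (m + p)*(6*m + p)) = 6*m + p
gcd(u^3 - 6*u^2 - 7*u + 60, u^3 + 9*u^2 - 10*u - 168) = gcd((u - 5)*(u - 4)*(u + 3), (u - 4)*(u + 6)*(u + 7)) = u - 4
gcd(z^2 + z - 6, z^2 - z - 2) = z - 2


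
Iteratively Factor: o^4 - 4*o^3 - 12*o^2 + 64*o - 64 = (o - 2)*(o^3 - 2*o^2 - 16*o + 32) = (o - 4)*(o - 2)*(o^2 + 2*o - 8) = (o - 4)*(o - 2)*(o + 4)*(o - 2)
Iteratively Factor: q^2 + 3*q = (q)*(q + 3)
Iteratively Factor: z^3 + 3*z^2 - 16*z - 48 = (z - 4)*(z^2 + 7*z + 12) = (z - 4)*(z + 3)*(z + 4)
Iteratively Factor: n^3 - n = (n)*(n^2 - 1) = n*(n + 1)*(n - 1)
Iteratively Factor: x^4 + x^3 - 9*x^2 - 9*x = (x + 1)*(x^3 - 9*x) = (x + 1)*(x + 3)*(x^2 - 3*x) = (x - 3)*(x + 1)*(x + 3)*(x)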